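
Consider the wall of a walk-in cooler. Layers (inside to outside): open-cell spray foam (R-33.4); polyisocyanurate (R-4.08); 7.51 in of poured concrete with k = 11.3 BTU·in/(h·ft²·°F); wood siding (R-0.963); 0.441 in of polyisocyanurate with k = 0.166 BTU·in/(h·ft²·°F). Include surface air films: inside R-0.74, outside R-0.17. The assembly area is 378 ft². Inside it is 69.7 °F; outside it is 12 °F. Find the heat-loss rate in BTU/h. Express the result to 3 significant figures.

7.51/11.3 = 0.6646
0.441/0.166 = 2.657
R_total = 0.74 + 33.4 + 4.08 + 0.6646 + 0.963 + 2.657 + 0.17 = 42.67 ft²·°F·h/BTU
Q = A·ΔT/R = 378 × (69.7 − 12) / 42.67 = 511.1 BTU/h

511 BTU/h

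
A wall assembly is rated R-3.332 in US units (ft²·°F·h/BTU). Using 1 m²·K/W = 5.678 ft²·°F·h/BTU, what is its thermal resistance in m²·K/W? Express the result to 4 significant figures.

0.5868 m²·K/W

R_SI = 3.332/5.678 = 0.58683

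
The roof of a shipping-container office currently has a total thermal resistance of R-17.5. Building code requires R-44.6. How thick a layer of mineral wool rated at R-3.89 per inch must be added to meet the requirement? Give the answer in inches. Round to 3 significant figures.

6.97 in

ΔR = 44.6 − 17.5 = 27.1 ft²·°F·h/BTU
L = ΔR / (R/in) = 27.1/3.89 = 6.967 in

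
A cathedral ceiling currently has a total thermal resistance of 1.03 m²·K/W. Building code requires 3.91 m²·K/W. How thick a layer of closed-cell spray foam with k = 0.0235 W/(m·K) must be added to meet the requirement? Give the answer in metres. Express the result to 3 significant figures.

ΔR = 3.91 − 1.03 = 2.88 m²·K/W
L = ΔR × k = 2.88 × 0.0235 = 0.06768 m

0.0677 m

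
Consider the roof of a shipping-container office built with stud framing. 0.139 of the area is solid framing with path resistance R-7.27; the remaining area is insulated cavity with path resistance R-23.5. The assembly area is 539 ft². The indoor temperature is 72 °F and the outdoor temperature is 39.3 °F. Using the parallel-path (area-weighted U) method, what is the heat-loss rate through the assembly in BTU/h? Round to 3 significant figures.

U_eff = 0.861/23.5 + 0.139/7.27 = 0.03664 + 0.01912 = 0.05576
R_eff = 1/U_eff = 17.93 ft²·°F·h/BTU
Q = 539 × (72 − 39.3) / 17.93 = 982.8 BTU/h

983 BTU/h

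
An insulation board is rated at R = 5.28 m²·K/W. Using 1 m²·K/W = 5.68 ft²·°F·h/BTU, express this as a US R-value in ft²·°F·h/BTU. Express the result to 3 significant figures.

R_US = 5.28 × 5.68 = 29.99

30.0 ft²·°F·h/BTU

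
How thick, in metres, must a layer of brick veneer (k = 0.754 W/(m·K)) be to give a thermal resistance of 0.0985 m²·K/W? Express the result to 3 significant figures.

0.0743 m

L = R·k = 0.0985 × 0.754 = 0.07427 m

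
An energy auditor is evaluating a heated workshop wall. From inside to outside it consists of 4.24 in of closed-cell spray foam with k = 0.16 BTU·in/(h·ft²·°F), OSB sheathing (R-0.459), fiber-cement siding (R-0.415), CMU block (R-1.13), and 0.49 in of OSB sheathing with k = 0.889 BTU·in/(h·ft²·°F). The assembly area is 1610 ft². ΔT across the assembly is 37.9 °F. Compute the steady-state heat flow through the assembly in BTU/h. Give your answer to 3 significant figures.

4.24/0.16 = 26.5
0.49/0.889 = 0.5512
R_total = 26.5 + 0.459 + 0.415 + 1.13 + 0.5512 = 29.06 ft²·°F·h/BTU
Q = A·ΔT/R = 1610 × 37.9 / 29.06 = 2100 BTU/h

2100 BTU/h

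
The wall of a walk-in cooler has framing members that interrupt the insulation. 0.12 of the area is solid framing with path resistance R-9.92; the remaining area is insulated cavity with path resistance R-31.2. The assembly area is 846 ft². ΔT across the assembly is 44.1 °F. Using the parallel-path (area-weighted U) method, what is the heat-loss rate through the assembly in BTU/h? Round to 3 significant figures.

U_eff = 0.88/31.2 + 0.12/9.92 = 0.02821 + 0.0121 = 0.0403
R_eff = 1/U_eff = 24.81 ft²·°F·h/BTU
Q = 846 × 44.1 / 24.81 = 1504 BTU/h

1500 BTU/h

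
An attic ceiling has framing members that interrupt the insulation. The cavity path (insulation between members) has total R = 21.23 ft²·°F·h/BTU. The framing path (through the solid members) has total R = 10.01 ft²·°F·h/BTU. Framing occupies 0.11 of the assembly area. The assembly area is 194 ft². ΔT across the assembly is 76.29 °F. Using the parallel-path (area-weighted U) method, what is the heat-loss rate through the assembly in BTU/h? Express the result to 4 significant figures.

783.1 BTU/h

U_eff = 0.89/21.23 + 0.11/10.01 = 0.041922 + 0.010989 = 0.052911
R_eff = 1/U_eff = 18.9 ft²·°F·h/BTU
Q = 194 × 76.29 / 18.9 = 783.09 BTU/h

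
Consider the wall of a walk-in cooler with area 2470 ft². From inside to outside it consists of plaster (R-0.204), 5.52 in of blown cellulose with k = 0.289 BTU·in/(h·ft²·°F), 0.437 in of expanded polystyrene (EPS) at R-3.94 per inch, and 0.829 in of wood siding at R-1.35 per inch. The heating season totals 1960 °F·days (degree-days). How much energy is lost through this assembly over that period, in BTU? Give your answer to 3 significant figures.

5.52/0.289 = 19.1
0.437 × 3.94 = 1.722
0.829 × 1.35 = 1.119
R_total = 0.204 + 19.1 + 1.722 + 1.119 = 22.15 ft²·°F·h/BTU
E = A × HDD × 24 / R = 2470 × 1960 × 24 / 22.15 = 5247000 BTU

5250000 BTU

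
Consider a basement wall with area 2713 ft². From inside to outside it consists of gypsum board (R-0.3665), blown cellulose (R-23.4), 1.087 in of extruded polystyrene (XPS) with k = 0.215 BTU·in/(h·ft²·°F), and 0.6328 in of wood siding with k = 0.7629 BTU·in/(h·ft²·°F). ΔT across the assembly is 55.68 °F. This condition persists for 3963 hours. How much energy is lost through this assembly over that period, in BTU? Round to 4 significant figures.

1.087/0.215 = 5.0558
0.6328/0.7629 = 0.82947
R_total = 0.3665 + 23.4 + 5.0558 + 0.82947 = 29.652 ft²·°F·h/BTU
Q = 2713 × 55.68 / 29.652 = 5094.5 BTU/h
E = 5094.5 × 3963 = 20189000 BTU

20190000 BTU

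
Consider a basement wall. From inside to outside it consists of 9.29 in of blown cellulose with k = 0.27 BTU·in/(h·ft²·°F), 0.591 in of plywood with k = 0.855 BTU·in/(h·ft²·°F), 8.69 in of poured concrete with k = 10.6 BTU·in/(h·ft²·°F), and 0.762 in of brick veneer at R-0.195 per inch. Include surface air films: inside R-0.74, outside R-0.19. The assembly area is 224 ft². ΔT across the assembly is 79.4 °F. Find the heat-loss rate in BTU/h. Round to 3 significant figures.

9.29/0.27 = 34.41
0.591/0.855 = 0.6912
8.69/10.6 = 0.8198
0.762 × 0.195 = 0.1486
R_total = 0.74 + 34.41 + 0.6912 + 0.8198 + 0.1486 + 0.19 = 37 ft²·°F·h/BTU
Q = A·ΔT/R = 224 × 79.4 / 37 = 480.7 BTU/h

481 BTU/h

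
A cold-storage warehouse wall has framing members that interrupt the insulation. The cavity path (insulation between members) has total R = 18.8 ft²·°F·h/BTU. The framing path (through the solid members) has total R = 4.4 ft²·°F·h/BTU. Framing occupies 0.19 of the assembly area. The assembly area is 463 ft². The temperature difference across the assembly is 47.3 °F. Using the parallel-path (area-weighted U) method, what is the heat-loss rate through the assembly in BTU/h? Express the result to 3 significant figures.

1890 BTU/h

U_eff = 0.81/18.8 + 0.19/4.4 = 0.04309 + 0.04318 = 0.08627
R_eff = 1/U_eff = 11.59 ft²·°F·h/BTU
Q = 463 × 47.3 / 11.59 = 1889 BTU/h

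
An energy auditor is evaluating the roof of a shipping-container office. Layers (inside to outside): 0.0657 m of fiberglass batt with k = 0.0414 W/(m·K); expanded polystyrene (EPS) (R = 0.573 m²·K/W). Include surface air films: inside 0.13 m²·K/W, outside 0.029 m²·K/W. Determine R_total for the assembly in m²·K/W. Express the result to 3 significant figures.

0.0657/0.0414 = 1.587
R_total = 0.13 + 1.587 + 0.573 + 0.029 = 2.319 m²·K/W

2.32 m²·K/W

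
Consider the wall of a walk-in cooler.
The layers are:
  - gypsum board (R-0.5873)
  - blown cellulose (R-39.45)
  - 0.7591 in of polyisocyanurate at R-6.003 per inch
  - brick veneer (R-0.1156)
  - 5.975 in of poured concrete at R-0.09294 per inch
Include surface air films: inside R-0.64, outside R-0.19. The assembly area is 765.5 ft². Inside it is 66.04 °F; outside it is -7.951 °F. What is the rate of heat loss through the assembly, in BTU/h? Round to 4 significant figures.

0.7591 × 6.003 = 4.5569
5.975 × 0.09294 = 0.55532
R_total = 0.64 + 0.5873 + 39.45 + 4.5569 + 0.1156 + 0.55532 + 0.19 = 46.095 ft²·°F·h/BTU
Q = A·ΔT/R = 765.5 × (66.04 − (-7.951)) / 46.095 = 1228.8 BTU/h

1229 BTU/h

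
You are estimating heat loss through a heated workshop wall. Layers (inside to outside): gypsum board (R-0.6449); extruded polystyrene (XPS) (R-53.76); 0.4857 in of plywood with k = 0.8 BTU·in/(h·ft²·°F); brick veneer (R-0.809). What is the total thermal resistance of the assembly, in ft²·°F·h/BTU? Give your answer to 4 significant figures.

55.82 ft²·°F·h/BTU

0.4857/0.8 = 0.60713
R_total = 0.6449 + 53.76 + 0.60713 + 0.809 = 55.821 ft²·°F·h/BTU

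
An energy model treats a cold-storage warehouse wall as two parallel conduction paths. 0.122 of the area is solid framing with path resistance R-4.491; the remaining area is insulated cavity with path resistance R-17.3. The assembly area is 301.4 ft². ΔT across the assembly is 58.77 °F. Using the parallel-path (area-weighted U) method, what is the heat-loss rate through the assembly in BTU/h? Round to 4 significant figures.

U_eff = 0.878/17.3 + 0.122/4.491 = 0.050751 + 0.027165 = 0.077917
R_eff = 1/U_eff = 12.834 ft²·°F·h/BTU
Q = 301.4 × 58.77 / 12.834 = 1380.2 BTU/h

1380 BTU/h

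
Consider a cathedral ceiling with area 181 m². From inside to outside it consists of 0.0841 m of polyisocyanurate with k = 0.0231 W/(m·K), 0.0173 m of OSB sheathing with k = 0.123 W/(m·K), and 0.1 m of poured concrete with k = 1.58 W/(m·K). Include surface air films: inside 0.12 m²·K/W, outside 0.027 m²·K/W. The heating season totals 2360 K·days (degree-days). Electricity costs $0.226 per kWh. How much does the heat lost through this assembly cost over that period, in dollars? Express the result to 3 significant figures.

580 dollars

0.0841/0.0231 = 3.641
0.0173/0.123 = 0.1407
0.1/1.58 = 0.06329
R_total = 0.12 + 3.641 + 0.1407 + 0.06329 + 0.027 = 3.992 m²·K/W
E = A × HDD × 24 / R / 1000 = 181 × 2360 × 24 / 3.992 / 1000 = 2568 kWh
Cost = 2568 × 0.226 = $580.4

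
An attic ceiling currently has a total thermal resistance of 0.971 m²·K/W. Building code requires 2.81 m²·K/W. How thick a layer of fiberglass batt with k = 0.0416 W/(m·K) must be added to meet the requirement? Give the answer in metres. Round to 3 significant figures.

0.0765 m

ΔR = 2.81 − 0.971 = 1.839 m²·K/W
L = ΔR × k = 1.839 × 0.0416 = 0.0765 m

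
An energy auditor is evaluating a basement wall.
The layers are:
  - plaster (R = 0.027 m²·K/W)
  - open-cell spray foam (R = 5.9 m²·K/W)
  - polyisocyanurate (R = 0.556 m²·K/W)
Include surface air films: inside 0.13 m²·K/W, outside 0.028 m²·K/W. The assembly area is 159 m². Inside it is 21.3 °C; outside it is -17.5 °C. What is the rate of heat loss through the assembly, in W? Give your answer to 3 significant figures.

929 W

R_total = 0.13 + 0.027 + 5.9 + 0.556 + 0.028 = 6.641 m²·K/W
Q = A·ΔT/R = 159 × (21.3 − (-17.5)) / 6.641 = 929 W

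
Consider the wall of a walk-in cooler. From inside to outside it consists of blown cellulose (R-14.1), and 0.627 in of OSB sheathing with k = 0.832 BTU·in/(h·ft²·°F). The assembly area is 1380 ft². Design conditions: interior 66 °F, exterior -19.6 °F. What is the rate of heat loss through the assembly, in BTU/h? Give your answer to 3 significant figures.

7950 BTU/h

0.627/0.832 = 0.7536
R_total = 14.1 + 0.7536 = 14.85 ft²·°F·h/BTU
Q = A·ΔT/R = 1380 × (66 − (-19.6)) / 14.85 = 7953 BTU/h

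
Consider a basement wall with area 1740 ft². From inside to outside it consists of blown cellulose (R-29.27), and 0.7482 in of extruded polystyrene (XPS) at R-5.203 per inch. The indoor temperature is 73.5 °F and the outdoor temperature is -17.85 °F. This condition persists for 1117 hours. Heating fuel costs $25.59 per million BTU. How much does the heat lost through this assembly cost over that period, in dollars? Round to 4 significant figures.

0.7482 × 5.203 = 3.8929
R_total = 29.27 + 3.8929 = 33.163 ft²·°F·h/BTU
Q = 1740 × (73.5 − (-17.85)) / 33.163 = 4793 BTU/h
E = 4793 × 1117 = 5353800 BTU
Cost = 5353800/10⁶ × 25.59 = $137

137.0 dollars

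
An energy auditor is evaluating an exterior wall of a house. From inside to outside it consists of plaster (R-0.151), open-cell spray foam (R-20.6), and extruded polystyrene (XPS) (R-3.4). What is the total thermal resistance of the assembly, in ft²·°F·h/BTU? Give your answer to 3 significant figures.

R_total = 0.151 + 20.6 + 3.4 = 24.15 ft²·°F·h/BTU

24.2 ft²·°F·h/BTU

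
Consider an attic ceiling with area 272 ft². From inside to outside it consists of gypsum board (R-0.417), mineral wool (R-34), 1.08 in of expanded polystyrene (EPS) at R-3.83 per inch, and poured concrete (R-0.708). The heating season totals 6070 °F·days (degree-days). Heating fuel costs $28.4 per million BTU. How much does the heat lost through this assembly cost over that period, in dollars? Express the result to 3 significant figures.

28.7 dollars

1.08 × 3.83 = 4.136
R_total = 0.417 + 34 + 4.136 + 0.708 = 39.26 ft²·°F·h/BTU
E = A × HDD × 24 / R = 272 × 6070 × 24 / 39.26 = 1009000 BTU
Cost = 1009000/10⁶ × 28.4 = $28.66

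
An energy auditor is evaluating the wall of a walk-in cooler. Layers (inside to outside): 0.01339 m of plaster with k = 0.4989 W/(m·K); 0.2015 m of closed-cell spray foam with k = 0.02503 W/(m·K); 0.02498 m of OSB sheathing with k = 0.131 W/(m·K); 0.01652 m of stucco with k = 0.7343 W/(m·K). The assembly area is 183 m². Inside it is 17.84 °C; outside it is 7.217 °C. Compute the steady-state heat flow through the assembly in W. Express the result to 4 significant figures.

0.01339/0.4989 = 0.026839
0.2015/0.02503 = 8.0503
0.02498/0.131 = 0.19069
0.01652/0.7343 = 0.022498
R_total = 0.026839 + 8.0503 + 0.19069 + 0.022498 = 8.2904 m²·K/W
Q = A·ΔT/R = 183 × (17.84 − 7.217) / 8.2904 = 234.49 W

234.5 W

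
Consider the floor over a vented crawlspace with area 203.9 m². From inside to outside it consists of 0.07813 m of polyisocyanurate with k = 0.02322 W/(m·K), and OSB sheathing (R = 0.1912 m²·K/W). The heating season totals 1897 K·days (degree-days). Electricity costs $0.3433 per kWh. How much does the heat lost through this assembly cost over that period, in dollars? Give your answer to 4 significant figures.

896.2 dollars

0.07813/0.02322 = 3.3648
R_total = 3.3648 + 0.1912 = 3.556 m²·K/W
E = A × HDD × 24 / R / 1000 = 203.9 × 1897 × 24 / 3.556 / 1000 = 2610.6 kWh
Cost = 2610.6 × 0.3433 = $896.21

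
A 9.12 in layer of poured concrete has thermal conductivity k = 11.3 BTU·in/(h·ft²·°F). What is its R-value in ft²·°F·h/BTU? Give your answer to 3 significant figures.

R = L/k = 9.12/11.3 = 0.8071 ft²·°F·h/BTU

0.807 ft²·°F·h/BTU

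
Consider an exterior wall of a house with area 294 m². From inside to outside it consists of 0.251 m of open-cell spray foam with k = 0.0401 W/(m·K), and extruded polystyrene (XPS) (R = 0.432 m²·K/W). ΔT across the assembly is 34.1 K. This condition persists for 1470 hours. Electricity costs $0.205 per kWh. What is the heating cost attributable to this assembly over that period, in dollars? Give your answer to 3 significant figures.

452 dollars

0.251/0.0401 = 6.259
R_total = 6.259 + 0.432 = 6.691 m²·K/W
Q = 294 × 34.1 / 6.691 = 1498 W
E = 1498 W × 1470 h / 1000 = 2202 kWh
Cost = 2202 × 0.205 = $451.5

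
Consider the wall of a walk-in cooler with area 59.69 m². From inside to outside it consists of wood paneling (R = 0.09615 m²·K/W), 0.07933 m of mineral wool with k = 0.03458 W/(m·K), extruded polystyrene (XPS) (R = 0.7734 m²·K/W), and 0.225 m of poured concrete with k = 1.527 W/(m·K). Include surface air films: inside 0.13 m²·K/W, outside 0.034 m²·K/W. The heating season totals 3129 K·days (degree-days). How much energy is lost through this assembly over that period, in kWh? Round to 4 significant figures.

0.07933/0.03458 = 2.2941
0.225/1.527 = 0.14735
R_total = 0.13 + 0.09615 + 2.2941 + 0.7734 + 0.14735 + 0.034 = 3.475 m²·K/W
E = A × HDD × 24 / R / 1000 = 59.69 × 3129 × 24 / 3.475 / 1000 = 1289.9 kWh

1290 kWh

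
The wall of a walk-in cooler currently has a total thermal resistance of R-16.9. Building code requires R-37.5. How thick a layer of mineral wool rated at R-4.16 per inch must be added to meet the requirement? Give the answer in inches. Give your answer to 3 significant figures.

4.95 in

ΔR = 37.5 − 16.9 = 20.6 ft²·°F·h/BTU
L = ΔR / (R/in) = 20.6/4.16 = 4.952 in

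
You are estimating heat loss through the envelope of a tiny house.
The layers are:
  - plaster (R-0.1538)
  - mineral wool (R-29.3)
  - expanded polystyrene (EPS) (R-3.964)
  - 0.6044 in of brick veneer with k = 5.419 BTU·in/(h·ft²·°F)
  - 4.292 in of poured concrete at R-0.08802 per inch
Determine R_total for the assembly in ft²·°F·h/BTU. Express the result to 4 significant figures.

33.91 ft²·°F·h/BTU

0.6044/5.419 = 0.11153
4.292 × 0.08802 = 0.37778
R_total = 0.1538 + 29.3 + 3.964 + 0.11153 + 0.37778 = 33.907 ft²·°F·h/BTU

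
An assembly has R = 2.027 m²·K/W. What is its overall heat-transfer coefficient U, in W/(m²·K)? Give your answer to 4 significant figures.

U = 1/R = 1/2.027 = 0.49334

0.4933 W/(m²·K)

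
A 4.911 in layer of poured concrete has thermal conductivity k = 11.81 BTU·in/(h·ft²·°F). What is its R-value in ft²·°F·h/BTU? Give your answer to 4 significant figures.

R = L/k = 4.911/11.81 = 0.41583 ft²·°F·h/BTU

0.4158 ft²·°F·h/BTU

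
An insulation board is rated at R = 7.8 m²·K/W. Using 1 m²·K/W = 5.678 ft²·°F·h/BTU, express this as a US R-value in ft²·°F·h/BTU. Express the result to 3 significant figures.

44.3 ft²·°F·h/BTU

R_US = 7.8 × 5.678 = 44.29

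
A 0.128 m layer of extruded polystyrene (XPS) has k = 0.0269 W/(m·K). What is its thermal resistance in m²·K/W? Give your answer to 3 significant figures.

R = L/k = 0.128/0.0269 = 4.758 m²·K/W

4.76 m²·K/W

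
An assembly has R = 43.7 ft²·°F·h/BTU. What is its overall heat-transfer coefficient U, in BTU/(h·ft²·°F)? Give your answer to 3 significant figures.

0.0229 BTU/(h·ft²·°F)

U = 1/R = 1/43.7 = 0.02288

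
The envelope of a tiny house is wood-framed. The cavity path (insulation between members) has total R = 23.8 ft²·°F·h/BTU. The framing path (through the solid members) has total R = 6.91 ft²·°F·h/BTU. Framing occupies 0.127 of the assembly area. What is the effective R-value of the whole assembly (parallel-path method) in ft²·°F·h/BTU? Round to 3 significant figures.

18.2 ft²·°F·h/BTU

U_eff = 0.873/23.8 + 0.127/6.91 = 0.03668 + 0.01838 = 0.05506
R_eff = 1/U_eff = 18.16 ft²·°F·h/BTU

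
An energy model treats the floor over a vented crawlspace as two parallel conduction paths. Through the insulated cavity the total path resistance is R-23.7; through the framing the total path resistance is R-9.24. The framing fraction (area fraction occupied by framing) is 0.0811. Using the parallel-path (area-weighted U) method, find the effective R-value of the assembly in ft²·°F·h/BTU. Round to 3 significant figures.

21.0 ft²·°F·h/BTU

U_eff = 0.9189/23.7 + 0.0811/9.24 = 0.03877 + 0.008777 = 0.04755
R_eff = 1/U_eff = 21.03 ft²·°F·h/BTU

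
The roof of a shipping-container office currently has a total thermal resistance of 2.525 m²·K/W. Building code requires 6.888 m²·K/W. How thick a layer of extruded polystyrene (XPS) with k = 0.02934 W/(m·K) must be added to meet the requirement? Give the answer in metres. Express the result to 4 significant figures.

0.1280 m

ΔR = 6.888 − 2.525 = 4.363 m²·K/W
L = ΔR × k = 4.363 × 0.02934 = 0.12801 m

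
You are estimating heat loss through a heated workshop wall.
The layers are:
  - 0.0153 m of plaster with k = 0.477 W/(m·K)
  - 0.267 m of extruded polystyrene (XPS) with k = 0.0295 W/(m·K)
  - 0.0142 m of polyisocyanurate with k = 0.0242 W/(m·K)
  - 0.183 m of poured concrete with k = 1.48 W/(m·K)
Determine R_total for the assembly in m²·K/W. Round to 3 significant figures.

9.79 m²·K/W

0.0153/0.477 = 0.03208
0.267/0.0295 = 9.051
0.0142/0.0242 = 0.5868
0.183/1.48 = 0.1236
R_total = 0.03208 + 9.051 + 0.5868 + 0.1236 = 9.793 m²·K/W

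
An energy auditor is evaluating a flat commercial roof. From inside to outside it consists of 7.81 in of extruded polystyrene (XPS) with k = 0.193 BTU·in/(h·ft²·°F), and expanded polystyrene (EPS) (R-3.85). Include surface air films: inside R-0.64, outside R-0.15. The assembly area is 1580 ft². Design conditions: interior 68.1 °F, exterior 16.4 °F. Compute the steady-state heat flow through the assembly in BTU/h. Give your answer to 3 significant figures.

1810 BTU/h

7.81/0.193 = 40.47
R_total = 0.64 + 40.47 + 3.85 + 0.15 = 45.11 ft²·°F·h/BTU
Q = A·ΔT/R = 1580 × (68.1 − 16.4) / 45.11 = 1811 BTU/h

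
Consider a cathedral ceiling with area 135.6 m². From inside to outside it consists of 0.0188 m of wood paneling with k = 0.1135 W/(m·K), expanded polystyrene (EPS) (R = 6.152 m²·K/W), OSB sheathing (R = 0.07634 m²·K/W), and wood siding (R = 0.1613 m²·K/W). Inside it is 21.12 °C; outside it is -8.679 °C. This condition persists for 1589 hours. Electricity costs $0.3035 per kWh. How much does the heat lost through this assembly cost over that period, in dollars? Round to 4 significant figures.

297.3 dollars

0.0188/0.1135 = 0.16564
R_total = 0.16564 + 6.152 + 0.07634 + 0.1613 = 6.5553 m²·K/W
Q = 135.6 × (21.12 − (-8.679)) / 6.5553 = 616.41 W
E = 616.41 W × 1589 h / 1000 = 979.48 kWh
Cost = 979.48 × 0.3035 = $297.27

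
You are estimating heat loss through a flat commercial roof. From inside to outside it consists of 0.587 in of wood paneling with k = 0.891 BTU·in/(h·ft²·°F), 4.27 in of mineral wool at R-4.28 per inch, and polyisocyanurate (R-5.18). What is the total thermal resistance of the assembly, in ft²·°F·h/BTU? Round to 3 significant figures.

24.1 ft²·°F·h/BTU

0.587/0.891 = 0.6588
4.27 × 4.28 = 18.28
R_total = 0.6588 + 18.28 + 5.18 = 24.11 ft²·°F·h/BTU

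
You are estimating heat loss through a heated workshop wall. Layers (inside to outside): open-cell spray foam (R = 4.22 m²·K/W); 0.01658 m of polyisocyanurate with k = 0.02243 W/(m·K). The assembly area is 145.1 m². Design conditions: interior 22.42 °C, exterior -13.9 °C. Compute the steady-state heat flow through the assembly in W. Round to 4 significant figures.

0.01658/0.02243 = 0.73919
R_total = 4.22 + 0.73919 = 4.9592 m²·K/W
Q = A·ΔT/R = 145.1 × (22.42 − (-13.9)) / 4.9592 = 1062.7 W

1063 W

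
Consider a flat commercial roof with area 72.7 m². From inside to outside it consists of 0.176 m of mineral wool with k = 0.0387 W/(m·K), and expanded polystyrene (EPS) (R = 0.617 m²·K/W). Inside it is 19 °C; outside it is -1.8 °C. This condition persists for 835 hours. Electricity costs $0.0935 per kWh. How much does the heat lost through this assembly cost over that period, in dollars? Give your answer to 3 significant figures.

22.9 dollars

0.176/0.0387 = 4.548
R_total = 4.548 + 0.617 = 5.165 m²·K/W
Q = 72.7 × (19 − (-1.8)) / 5.165 = 292.8 W
E = 292.8 W × 835 h / 1000 = 244.5 kWh
Cost = 244.5 × 0.0935 = $22.86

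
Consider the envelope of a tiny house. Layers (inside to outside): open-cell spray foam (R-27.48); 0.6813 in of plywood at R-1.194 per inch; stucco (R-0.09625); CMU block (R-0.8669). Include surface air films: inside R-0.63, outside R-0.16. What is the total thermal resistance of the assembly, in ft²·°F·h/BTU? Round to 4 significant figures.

0.6813 × 1.194 = 0.81347
R_total = 0.63 + 27.48 + 0.81347 + 0.09625 + 0.8669 + 0.16 = 30.047 ft²·°F·h/BTU

30.05 ft²·°F·h/BTU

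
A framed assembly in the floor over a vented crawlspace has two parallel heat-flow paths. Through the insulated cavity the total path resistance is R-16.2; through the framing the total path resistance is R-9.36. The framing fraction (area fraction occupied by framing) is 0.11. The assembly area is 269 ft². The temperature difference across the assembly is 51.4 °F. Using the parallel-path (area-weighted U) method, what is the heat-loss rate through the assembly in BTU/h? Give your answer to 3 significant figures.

922 BTU/h

U_eff = 0.89/16.2 + 0.11/9.36 = 0.05494 + 0.01175 = 0.06669
R_eff = 1/U_eff = 14.99 ft²·°F·h/BTU
Q = 269 × 51.4 / 14.99 = 922.1 BTU/h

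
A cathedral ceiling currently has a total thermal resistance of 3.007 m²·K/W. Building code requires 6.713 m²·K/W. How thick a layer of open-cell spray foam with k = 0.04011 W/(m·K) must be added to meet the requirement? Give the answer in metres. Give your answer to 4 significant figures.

ΔR = 6.713 − 3.007 = 3.706 m²·K/W
L = ΔR × k = 3.706 × 0.04011 = 0.14865 m

0.1486 m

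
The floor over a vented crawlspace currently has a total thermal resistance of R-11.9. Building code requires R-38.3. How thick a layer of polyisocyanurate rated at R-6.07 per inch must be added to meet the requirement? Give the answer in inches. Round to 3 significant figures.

ΔR = 38.3 − 11.9 = 26.4 ft²·°F·h/BTU
L = ΔR / (R/in) = 26.4/6.07 = 4.349 in

4.35 in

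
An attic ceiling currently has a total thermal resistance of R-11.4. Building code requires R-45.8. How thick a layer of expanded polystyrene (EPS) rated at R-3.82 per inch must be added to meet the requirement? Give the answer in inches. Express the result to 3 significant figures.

ΔR = 45.8 − 11.4 = 34.4 ft²·°F·h/BTU
L = ΔR / (R/in) = 34.4/3.82 = 9.005 in

9.01 in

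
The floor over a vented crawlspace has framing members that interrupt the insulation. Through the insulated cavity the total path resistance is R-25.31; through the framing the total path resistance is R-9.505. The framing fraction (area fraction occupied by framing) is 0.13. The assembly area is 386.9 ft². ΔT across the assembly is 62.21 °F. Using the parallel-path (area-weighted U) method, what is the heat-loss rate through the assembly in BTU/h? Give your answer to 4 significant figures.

1157 BTU/h

U_eff = 0.87/25.31 + 0.13/9.505 = 0.034374 + 0.013677 = 0.048051
R_eff = 1/U_eff = 20.811 ft²·°F·h/BTU
Q = 386.9 × 62.21 / 20.811 = 1156.5 BTU/h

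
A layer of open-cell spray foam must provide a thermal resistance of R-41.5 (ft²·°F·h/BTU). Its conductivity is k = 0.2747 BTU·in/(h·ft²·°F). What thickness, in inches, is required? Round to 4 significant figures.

L = R × k = 41.5 × 0.2747 = 11.4 in

11.40 in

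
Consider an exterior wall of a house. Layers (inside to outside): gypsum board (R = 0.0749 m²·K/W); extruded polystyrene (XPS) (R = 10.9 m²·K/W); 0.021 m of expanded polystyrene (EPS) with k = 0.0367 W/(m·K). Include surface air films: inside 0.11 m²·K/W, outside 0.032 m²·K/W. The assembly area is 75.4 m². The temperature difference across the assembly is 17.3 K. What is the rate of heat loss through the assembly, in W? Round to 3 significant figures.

0.021/0.0367 = 0.5722
R_total = 0.11 + 0.0749 + 10.9 + 0.5722 + 0.032 = 11.69 m²·K/W
Q = A·ΔT/R = 75.4 × 17.3 / 11.69 = 111.6 W

112 W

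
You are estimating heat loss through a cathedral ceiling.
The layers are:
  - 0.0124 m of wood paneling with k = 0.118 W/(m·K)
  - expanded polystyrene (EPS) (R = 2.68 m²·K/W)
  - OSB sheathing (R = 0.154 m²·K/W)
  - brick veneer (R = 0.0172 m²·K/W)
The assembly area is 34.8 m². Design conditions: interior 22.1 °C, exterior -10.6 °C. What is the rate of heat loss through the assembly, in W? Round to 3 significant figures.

385 W

0.0124/0.118 = 0.1051
R_total = 0.1051 + 2.68 + 0.154 + 0.0172 = 2.956 m²·K/W
Q = A·ΔT/R = 34.8 × (22.1 − (-10.6)) / 2.956 = 384.9 W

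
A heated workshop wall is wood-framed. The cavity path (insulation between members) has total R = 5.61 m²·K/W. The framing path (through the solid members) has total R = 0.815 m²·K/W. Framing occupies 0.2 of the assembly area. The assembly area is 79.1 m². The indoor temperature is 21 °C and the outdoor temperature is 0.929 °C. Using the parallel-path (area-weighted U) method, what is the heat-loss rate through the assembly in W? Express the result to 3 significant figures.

U_eff = 0.8/5.61 + 0.2/0.815 = 0.1426 + 0.2454 = 0.388
R_eff = 1/U_eff = 2.577 m²·K/W
Q = 79.1 × (21 − 0.929) / 2.577 = 616 W

616 W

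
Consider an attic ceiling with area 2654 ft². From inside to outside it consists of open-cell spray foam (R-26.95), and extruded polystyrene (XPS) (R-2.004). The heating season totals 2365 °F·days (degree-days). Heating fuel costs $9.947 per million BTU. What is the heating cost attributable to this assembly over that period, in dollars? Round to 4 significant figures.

51.75 dollars

R_total = 26.95 + 2.004 = 28.954 ft²·°F·h/BTU
E = A × HDD × 24 / R = 2654 × 2365 × 24 / 28.954 = 5202800 BTU
Cost = 5202800/10⁶ × 9.947 = $51.752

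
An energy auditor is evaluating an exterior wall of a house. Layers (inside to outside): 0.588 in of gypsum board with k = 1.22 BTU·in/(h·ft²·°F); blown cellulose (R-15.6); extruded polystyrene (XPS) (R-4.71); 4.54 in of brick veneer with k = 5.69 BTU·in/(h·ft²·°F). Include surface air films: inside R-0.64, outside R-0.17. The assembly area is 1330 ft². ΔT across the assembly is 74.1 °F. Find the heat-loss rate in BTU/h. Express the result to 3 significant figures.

4400 BTU/h

0.588/1.22 = 0.482
4.54/5.69 = 0.7979
R_total = 0.64 + 0.482 + 15.6 + 4.71 + 0.7979 + 0.17 = 22.4 ft²·°F·h/BTU
Q = A·ΔT/R = 1330 × 74.1 / 22.4 = 4400 BTU/h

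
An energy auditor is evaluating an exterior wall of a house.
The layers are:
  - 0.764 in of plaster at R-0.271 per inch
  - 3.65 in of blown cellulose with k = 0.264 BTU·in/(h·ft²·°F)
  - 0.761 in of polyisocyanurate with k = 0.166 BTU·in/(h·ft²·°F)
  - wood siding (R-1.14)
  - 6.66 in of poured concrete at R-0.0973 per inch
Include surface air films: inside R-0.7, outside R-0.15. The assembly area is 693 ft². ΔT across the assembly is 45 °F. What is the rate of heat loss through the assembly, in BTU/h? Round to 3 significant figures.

1470 BTU/h

0.764 × 0.271 = 0.207
3.65/0.264 = 13.83
0.761/0.166 = 4.584
6.66 × 0.0973 = 0.648
R_total = 0.7 + 0.207 + 13.83 + 4.584 + 1.14 + 0.648 + 0.15 = 21.26 ft²·°F·h/BTU
Q = A·ΔT/R = 693 × 45 / 21.26 = 1467 BTU/h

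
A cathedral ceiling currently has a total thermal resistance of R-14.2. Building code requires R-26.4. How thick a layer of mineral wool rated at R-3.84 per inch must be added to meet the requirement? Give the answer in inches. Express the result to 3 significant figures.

ΔR = 26.4 − 14.2 = 12.2 ft²·°F·h/BTU
L = ΔR / (R/in) = 12.2/3.84 = 3.177 in

3.18 in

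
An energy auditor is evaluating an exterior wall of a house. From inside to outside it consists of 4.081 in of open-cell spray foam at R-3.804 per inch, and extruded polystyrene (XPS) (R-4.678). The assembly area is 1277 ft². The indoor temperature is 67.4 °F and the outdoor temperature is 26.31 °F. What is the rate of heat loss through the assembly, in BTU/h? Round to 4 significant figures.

4.081 × 3.804 = 15.524
R_total = 15.524 + 4.678 = 20.202 ft²·°F·h/BTU
Q = A·ΔT/R = 1277 × (67.4 − 26.31) / 20.202 = 2597.3 BTU/h

2597 BTU/h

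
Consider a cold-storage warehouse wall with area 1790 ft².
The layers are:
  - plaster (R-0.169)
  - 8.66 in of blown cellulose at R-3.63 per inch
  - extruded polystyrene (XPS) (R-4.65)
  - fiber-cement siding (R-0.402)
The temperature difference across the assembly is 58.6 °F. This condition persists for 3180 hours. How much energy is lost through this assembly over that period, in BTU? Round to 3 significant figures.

9100000 BTU

8.66 × 3.63 = 31.44
R_total = 0.169 + 31.44 + 4.65 + 0.402 = 36.66 ft²·°F·h/BTU
Q = 1790 × 58.6 / 36.66 = 2862 BTU/h
E = 2862 × 3180 = 9100000 BTU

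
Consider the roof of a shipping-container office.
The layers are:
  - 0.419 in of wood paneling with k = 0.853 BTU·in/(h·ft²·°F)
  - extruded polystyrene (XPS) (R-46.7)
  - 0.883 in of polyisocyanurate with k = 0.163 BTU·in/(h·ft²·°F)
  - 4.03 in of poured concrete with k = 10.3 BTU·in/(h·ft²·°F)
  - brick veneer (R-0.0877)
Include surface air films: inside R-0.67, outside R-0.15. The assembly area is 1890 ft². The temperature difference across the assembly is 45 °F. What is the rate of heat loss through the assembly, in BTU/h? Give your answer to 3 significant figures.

0.419/0.853 = 0.4912
0.883/0.163 = 5.417
4.03/10.3 = 0.3913
R_total = 0.67 + 0.4912 + 46.7 + 5.417 + 0.3913 + 0.0877 + 0.15 = 53.91 ft²·°F·h/BTU
Q = A·ΔT/R = 1890 × 45 / 53.91 = 1578 BTU/h

1580 BTU/h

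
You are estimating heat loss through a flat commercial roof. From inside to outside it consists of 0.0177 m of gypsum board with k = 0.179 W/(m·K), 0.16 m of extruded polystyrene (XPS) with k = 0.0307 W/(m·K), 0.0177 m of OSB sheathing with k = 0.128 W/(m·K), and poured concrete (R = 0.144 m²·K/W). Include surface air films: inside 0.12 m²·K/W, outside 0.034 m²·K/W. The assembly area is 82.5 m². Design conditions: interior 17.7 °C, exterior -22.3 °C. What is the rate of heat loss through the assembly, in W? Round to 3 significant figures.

574 W

0.0177/0.179 = 0.09888
0.16/0.0307 = 5.212
0.0177/0.128 = 0.1383
R_total = 0.12 + 0.09888 + 5.212 + 0.1383 + 0.144 + 0.034 = 5.747 m²·K/W
Q = A·ΔT/R = 82.5 × (17.7 − (-22.3)) / 5.747 = 574.2 W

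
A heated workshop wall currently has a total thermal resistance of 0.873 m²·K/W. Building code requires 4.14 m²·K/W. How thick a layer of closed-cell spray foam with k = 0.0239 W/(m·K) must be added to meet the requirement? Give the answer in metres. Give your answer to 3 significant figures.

0.0781 m

ΔR = 4.14 − 0.873 = 3.267 m²·K/W
L = ΔR × k = 3.267 × 0.0239 = 0.07808 m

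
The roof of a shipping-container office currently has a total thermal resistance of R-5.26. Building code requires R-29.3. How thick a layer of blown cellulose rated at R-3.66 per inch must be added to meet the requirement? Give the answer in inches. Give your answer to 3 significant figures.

ΔR = 29.3 − 5.26 = 24.04 ft²·°F·h/BTU
L = ΔR / (R/in) = 24.04/3.66 = 6.568 in

6.57 in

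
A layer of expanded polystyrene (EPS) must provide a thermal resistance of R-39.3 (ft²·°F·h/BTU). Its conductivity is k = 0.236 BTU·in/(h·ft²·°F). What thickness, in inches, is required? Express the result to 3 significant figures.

L = R × k = 39.3 × 0.236 = 9.275 in

9.27 in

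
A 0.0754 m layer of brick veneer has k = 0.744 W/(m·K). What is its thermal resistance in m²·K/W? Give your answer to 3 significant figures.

0.101 m²·K/W

R = L/k = 0.0754/0.744 = 0.1013 m²·K/W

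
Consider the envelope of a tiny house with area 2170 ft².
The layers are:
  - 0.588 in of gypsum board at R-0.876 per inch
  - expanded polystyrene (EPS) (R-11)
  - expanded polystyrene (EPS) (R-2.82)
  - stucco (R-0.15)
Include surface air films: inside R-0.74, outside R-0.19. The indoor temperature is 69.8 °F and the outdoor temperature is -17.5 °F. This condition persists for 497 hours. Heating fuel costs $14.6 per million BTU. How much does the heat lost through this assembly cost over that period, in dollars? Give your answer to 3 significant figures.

89.2 dollars

0.588 × 0.876 = 0.5151
R_total = 0.74 + 0.5151 + 11 + 2.82 + 0.15 + 0.19 = 15.42 ft²·°F·h/BTU
Q = 2170 × (69.8 − (-17.5)) / 15.42 = 12290 BTU/h
E = 12290 × 497 = 6108000 BTU
Cost = 6108000/10⁶ × 14.6 = $89.17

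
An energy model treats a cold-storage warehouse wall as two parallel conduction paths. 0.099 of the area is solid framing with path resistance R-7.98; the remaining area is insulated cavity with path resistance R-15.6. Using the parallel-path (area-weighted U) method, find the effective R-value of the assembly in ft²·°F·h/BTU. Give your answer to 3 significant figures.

U_eff = 0.901/15.6 + 0.099/7.98 = 0.05776 + 0.01241 = 0.07016
R_eff = 1/U_eff = 14.25 ft²·°F·h/BTU

14.3 ft²·°F·h/BTU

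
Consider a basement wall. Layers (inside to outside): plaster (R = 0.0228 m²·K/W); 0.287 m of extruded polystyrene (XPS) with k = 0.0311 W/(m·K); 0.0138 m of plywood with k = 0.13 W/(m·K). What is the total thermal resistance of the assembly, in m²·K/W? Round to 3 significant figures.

9.36 m²·K/W

0.287/0.0311 = 9.228
0.0138/0.13 = 0.1062
R_total = 0.0228 + 9.228 + 0.1062 = 9.357 m²·K/W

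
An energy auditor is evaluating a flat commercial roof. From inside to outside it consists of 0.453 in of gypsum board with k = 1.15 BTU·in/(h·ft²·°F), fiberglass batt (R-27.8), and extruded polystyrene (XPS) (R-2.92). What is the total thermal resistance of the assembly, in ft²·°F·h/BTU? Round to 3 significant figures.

31.1 ft²·°F·h/BTU

0.453/1.15 = 0.3939
R_total = 0.3939 + 27.8 + 2.92 = 31.11 ft²·°F·h/BTU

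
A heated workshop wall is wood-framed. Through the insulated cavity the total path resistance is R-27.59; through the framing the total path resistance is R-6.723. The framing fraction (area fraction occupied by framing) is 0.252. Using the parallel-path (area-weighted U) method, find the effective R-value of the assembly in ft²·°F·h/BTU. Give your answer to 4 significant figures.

U_eff = 0.748/27.59 + 0.252/6.723 = 0.027111 + 0.037483 = 0.064595
R_eff = 1/U_eff = 15.481 ft²·°F·h/BTU

15.48 ft²·°F·h/BTU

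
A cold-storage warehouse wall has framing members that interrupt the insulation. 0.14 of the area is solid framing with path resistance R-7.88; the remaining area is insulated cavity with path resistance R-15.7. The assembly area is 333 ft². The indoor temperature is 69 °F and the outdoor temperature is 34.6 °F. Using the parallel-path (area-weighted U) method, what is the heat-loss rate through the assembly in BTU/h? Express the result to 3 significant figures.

831 BTU/h

U_eff = 0.86/15.7 + 0.14/7.88 = 0.05478 + 0.01777 = 0.07254
R_eff = 1/U_eff = 13.78 ft²·°F·h/BTU
Q = 333 × (69 − 34.6) / 13.78 = 831 BTU/h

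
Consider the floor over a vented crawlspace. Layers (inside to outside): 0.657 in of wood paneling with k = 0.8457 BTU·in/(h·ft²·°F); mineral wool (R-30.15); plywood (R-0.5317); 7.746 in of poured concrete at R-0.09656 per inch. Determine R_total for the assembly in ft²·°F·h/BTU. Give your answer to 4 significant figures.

32.21 ft²·°F·h/BTU

0.657/0.8457 = 0.77687
7.746 × 0.09656 = 0.74795
R_total = 0.77687 + 30.15 + 0.5317 + 0.74795 = 32.207 ft²·°F·h/BTU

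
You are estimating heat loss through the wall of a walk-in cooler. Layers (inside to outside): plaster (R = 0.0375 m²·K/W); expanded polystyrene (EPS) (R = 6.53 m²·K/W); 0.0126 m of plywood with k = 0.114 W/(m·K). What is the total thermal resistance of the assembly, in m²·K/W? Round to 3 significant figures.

0.0126/0.114 = 0.1105
R_total = 0.0375 + 6.53 + 0.1105 = 6.678 m²·K/W

6.68 m²·K/W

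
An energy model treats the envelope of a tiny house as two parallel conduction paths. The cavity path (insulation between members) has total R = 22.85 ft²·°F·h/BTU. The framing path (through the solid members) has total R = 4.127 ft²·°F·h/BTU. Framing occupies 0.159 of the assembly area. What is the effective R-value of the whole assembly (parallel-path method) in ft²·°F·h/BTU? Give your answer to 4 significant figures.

13.27 ft²·°F·h/BTU

U_eff = 0.841/22.85 + 0.159/4.127 = 0.036805 + 0.038527 = 0.075332
R_eff = 1/U_eff = 13.275 ft²·°F·h/BTU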